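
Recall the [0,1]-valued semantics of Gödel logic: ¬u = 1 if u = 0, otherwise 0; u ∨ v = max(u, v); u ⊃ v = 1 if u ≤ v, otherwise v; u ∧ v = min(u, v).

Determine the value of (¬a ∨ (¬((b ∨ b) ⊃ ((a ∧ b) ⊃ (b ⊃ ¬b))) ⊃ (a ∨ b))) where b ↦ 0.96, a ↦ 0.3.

0.96

¬a: Gödel ¬ of 0.3 = 0 (operand ≠ 0)
(b ∨ b) = max(0.96, 0.96) = 0.96
(a ∧ b) = min(0.3, 0.96) = 0.3
¬b: Gödel ¬ of 0.96 = 0 (operand ≠ 0)
(b ⊃ ¬b): 0.96 > 0, so result = 0
((a ∧ b) ⊃ (b ⊃ ¬b)): 0.3 > 0, so result = 0
((b ∨ b) ⊃ ((a ∧ b) ⊃ (b ⊃ ¬b))): 0.96 > 0, so result = 0
¬((b ∨ b) ⊃ ((a ∧ b) ⊃ (b ⊃ ¬b))): Gödel ¬ of 0 = 1 (operand is 0)
(a ∨ b) = max(0.3, 0.96) = 0.96
(¬((b ∨ b) ⊃ ((a ∧ b) ⊃ (b ⊃ ¬b))) ⊃ (a ∨ b)): 1 > 0.96, so result = 0.96
(¬a ∨ (¬((b ∨ b) ⊃ ((a ∧ b) ⊃ (b ⊃ ¬b))) ⊃ (a ∨ b))) = max(0, 0.96) = 0.96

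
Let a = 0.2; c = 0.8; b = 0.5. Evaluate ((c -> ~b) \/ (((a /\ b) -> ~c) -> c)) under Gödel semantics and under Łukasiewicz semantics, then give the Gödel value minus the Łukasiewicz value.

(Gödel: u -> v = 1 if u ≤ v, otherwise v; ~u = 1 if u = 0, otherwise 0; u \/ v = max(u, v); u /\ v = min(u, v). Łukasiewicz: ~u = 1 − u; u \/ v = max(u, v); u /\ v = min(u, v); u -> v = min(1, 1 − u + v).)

Gödel evaluation:
  ~b: Gödel ¬ of 0.5 = 0 (operand ≠ 0)
  (c -> ~b): 0.8 > 0, so result = 0
  (a /\ b) = min(0.2, 0.5) = 0.2
  ~c: Gödel ¬ of 0.8 = 0 (operand ≠ 0)
  ((a /\ b) -> ~c): 0.2 > 0, so result = 0
  (((a /\ b) -> ~c) -> c): 0 ≤ 0.8, so result = 1
  ((c -> ~b) \/ (((a /\ b) -> ~c) -> c)) = max(0, 1) = 1
  Gödel value = 1
Łukasiewicz evaluation:
  ~b: Łukasiewicz ¬ gives 1 − 0.5 = 0.5
  (c -> ~b): min(1, 1 − 0.8 + 0.5) = 0.7
  (a /\ b) = min(0.2, 0.5) = 0.2
  ~c: Łukasiewicz ¬ gives 1 − 0.8 = 0.2
  ((a /\ b) -> ~c): min(1, 1 − 0.2 + 0.2) = 1
  (((a /\ b) -> ~c) -> c): min(1, 1 − 1 + 0.8) = 0.8
  ((c -> ~b) \/ (((a /\ b) -> ~c) -> c)) = max(0.7, 0.8) = 0.8
  Łukasiewicz value = 0.8
Difference: 1 − 0.8 = 0.20

0.20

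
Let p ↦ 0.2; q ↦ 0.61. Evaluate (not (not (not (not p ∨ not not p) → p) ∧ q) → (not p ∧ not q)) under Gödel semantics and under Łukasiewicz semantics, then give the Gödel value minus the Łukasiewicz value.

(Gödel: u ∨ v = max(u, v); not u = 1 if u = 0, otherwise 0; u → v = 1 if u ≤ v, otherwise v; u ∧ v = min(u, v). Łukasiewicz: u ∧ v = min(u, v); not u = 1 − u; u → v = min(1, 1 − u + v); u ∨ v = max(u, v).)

-0.39

Gödel evaluation:
  not p: Gödel ¬ of 0.2 = 0 (operand ≠ 0)
  not p: Gödel ¬ of 0.2 = 0 (operand ≠ 0)
  not not p: Gödel ¬ of 0 = 1 (operand is 0)
  (not p ∨ not not p) = max(0, 1) = 1
  not (not p ∨ not not p): Gödel ¬ of 1 = 0 (operand ≠ 0)
  (not (not p ∨ not not p) → p): 0 ≤ 0.2, so result = 1
  not (not (not p ∨ not not p) → p): Gödel ¬ of 1 = 0 (operand ≠ 0)
  (not (not (not p ∨ not not p) → p) ∧ q) = min(0, 0.61) = 0
  not (not (not (not p ∨ not not p) → p) ∧ q): Gödel ¬ of 0 = 1 (operand is 0)
  not p: Gödel ¬ of 0.2 = 0 (operand ≠ 0)
  not q: Gödel ¬ of 0.61 = 0 (operand ≠ 0)
  (not p ∧ not q) = min(0, 0) = 0
  (not (not (not (not p ∨ not not p) → p) ∧ q) → (not p ∧ not q)): 1 > 0, so result = 0
  Gödel value = 0
Łukasiewicz evaluation:
  not p: Łukasiewicz ¬ gives 1 − 0.2 = 0.8
  not p: Łukasiewicz ¬ gives 1 − 0.2 = 0.8
  not not p: Łukasiewicz ¬ gives 1 − 0.8 = 0.2
  (not p ∨ not not p) = max(0.8, 0.2) = 0.8
  not (not p ∨ not not p): Łukasiewicz ¬ gives 1 − 0.8 = 0.2
  (not (not p ∨ not not p) → p): min(1, 1 − 0.2 + 0.2) = 1
  not (not (not p ∨ not not p) → p): Łukasiewicz ¬ gives 1 − 1 = 0
  (not (not (not p ∨ not not p) → p) ∧ q) = min(0, 0.61) = 0
  not (not (not (not p ∨ not not p) → p) ∧ q): Łukasiewicz ¬ gives 1 − 0 = 1
  not p: Łukasiewicz ¬ gives 1 − 0.2 = 0.8
  not q: Łukasiewicz ¬ gives 1 − 0.61 = 0.39
  (not p ∧ not q) = min(0.8, 0.39) = 0.39
  (not (not (not (not p ∨ not not p) → p) ∧ q) → (not p ∧ not q)): min(1, 1 − 1 + 0.39) = 0.39
  Łukasiewicz value = 0.39
Difference: 0 − 0.39 = -0.39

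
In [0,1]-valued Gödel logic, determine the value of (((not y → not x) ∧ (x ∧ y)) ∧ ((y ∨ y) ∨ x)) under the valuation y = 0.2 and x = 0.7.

0.20

not y: Gödel ¬ of 0.2 = 0 (operand ≠ 0)
not x: Gödel ¬ of 0.7 = 0 (operand ≠ 0)
(not y → not x): 0 ≤ 0, so result = 1
(x ∧ y) = min(0.7, 0.2) = 0.2
((not y → not x) ∧ (x ∧ y)) = min(1, 0.2) = 0.2
(y ∨ y) = max(0.2, 0.2) = 0.2
((y ∨ y) ∨ x) = max(0.2, 0.7) = 0.7
(((not y → not x) ∧ (x ∧ y)) ∧ ((y ∨ y) ∨ x)) = min(0.2, 0.7) = 0.2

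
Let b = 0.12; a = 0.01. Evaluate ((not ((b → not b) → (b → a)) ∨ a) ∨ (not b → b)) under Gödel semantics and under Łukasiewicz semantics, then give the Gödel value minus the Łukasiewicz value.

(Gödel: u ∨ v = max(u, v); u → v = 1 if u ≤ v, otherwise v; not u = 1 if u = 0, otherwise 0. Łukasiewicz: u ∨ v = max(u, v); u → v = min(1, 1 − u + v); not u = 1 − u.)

0.76

Gödel evaluation:
  not b: Gödel ¬ of 0.12 = 0 (operand ≠ 0)
  (b → not b): 0.12 > 0, so result = 0
  (b → a): 0.12 > 0.01, so result = 0.01
  ((b → not b) → (b → a)): 0 ≤ 0.01, so result = 1
  not ((b → not b) → (b → a)): Gödel ¬ of 1 = 0 (operand ≠ 0)
  (not ((b → not b) → (b → a)) ∨ a) = max(0, 0.01) = 0.01
  not b: Gödel ¬ of 0.12 = 0 (operand ≠ 0)
  (not b → b): 0 ≤ 0.12, so result = 1
  ((not ((b → not b) → (b → a)) ∨ a) ∨ (not b → b)) = max(0.01, 1) = 1
  Gödel value = 1
Łukasiewicz evaluation:
  not b: Łukasiewicz ¬ gives 1 − 0.12 = 0.88
  (b → not b): min(1, 1 − 0.12 + 0.88) = 1
  (b → a): min(1, 1 − 0.12 + 0.01) = 0.89
  ((b → not b) → (b → a)): min(1, 1 − 1 + 0.89) = 0.89
  not ((b → not b) → (b → a)): Łukasiewicz ¬ gives 1 − 0.89 = 0.11
  (not ((b → not b) → (b → a)) ∨ a) = max(0.11, 0.01) = 0.11
  not b: Łukasiewicz ¬ gives 1 − 0.12 = 0.88
  (not b → b): min(1, 1 − 0.88 + 0.12) = 0.24
  ((not ((b → not b) → (b → a)) ∨ a) ∨ (not b → b)) = max(0.11, 0.24) = 0.24
  Łukasiewicz value = 0.24
Difference: 1 − 0.24 = 0.76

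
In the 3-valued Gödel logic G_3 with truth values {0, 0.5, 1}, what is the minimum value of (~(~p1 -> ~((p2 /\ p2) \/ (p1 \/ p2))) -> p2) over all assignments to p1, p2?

0.50

The minimum is attained at p1 = 0, p2 = 0.5:
  ~p1: Gödel ¬ of 0 = 1 (operand is 0)
  (p2 /\ p2) = min(0.5, 0.5) = 0.5
  (p1 \/ p2) = max(0, 0.5) = 0.5
  ((p2 /\ p2) \/ (p1 \/ p2)) = max(0.5, 0.5) = 0.5
  ~((p2 /\ p2) \/ (p1 \/ p2)): Gödel ¬ of 0.5 = 0 (operand ≠ 0)
  (~p1 -> ~((p2 /\ p2) \/ (p1 \/ p2))): 1 > 0, so result = 0
  ~(~p1 -> ~((p2 /\ p2) \/ (p1 \/ p2))): Gödel ¬ of 0 = 1 (operand is 0)
  (~(~p1 -> ~((p2 /\ p2) \/ (p1 \/ p2))) -> p2): 1 > 0.5, so result = 0.5
Checking all 9 assignments confirms none give a value below 0.50.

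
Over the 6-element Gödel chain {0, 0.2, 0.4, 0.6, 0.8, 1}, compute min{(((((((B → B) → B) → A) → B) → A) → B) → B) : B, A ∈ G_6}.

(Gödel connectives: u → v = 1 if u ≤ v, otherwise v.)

The minimum is attained at B = 0.2, A = 0:
  (B → B): 0.2 ≤ 0.2, so result = 1
  ((B → B) → B): 1 > 0.2, so result = 0.2
  (((B → B) → B) → A): 0.2 > 0, so result = 0
  ((((B → B) → B) → A) → B): 0 ≤ 0.2, so result = 1
  (((((B → B) → B) → A) → B) → A): 1 > 0, so result = 0
  ((((((B → B) → B) → A) → B) → A) → B): 0 ≤ 0.2, so result = 1
  (((((((B → B) → B) → A) → B) → A) → B) → B): 1 > 0.2, so result = 0.2
Checking all 36 assignments confirms none give a value below 0.20.

0.20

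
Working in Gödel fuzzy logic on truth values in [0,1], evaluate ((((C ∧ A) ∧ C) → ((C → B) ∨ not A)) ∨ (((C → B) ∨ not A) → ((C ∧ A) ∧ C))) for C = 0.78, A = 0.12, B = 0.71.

(C ∧ A) = min(0.78, 0.12) = 0.12
((C ∧ A) ∧ C) = min(0.12, 0.78) = 0.12
(C → B): 0.78 > 0.71, so result = 0.71
not A: Gödel ¬ of 0.12 = 0 (operand ≠ 0)
((C → B) ∨ not A) = max(0.71, 0) = 0.71
(((C ∧ A) ∧ C) → ((C → B) ∨ not A)): 0.12 ≤ 0.71, so result = 1
(C → B): 0.78 > 0.71, so result = 0.71
not A: Gödel ¬ of 0.12 = 0 (operand ≠ 0)
((C → B) ∨ not A) = max(0.71, 0) = 0.71
(C ∧ A) = min(0.78, 0.12) = 0.12
((C ∧ A) ∧ C) = min(0.12, 0.78) = 0.12
(((C → B) ∨ not A) → ((C ∧ A) ∧ C)): 0.71 > 0.12, so result = 0.12
((((C ∧ A) ∧ C) → ((C → B) ∨ not A)) ∨ (((C → B) ∨ not A) → ((C ∧ A) ∧ C))) = max(1, 0.12) = 1

1.00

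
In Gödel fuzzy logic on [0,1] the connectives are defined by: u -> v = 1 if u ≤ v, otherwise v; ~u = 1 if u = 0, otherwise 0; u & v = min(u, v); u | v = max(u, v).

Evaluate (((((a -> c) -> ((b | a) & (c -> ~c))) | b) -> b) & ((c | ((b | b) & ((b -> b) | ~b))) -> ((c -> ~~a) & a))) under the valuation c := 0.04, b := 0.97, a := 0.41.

0.41

(a -> c): 0.41 > 0.04, so result = 0.04
(b | a) = max(0.97, 0.41) = 0.97
~c: Gödel ¬ of 0.04 = 0 (operand ≠ 0)
(c -> ~c): 0.04 > 0, so result = 0
((b | a) & (c -> ~c)) = min(0.97, 0) = 0
((a -> c) -> ((b | a) & (c -> ~c))): 0.04 > 0, so result = 0
(((a -> c) -> ((b | a) & (c -> ~c))) | b) = max(0, 0.97) = 0.97
((((a -> c) -> ((b | a) & (c -> ~c))) | b) -> b): 0.97 ≤ 0.97, so result = 1
(b | b) = max(0.97, 0.97) = 0.97
(b -> b): 0.97 ≤ 0.97, so result = 1
~b: Gödel ¬ of 0.97 = 0 (operand ≠ 0)
((b -> b) | ~b) = max(1, 0) = 1
((b | b) & ((b -> b) | ~b)) = min(0.97, 1) = 0.97
(c | ((b | b) & ((b -> b) | ~b))) = max(0.04, 0.97) = 0.97
~a: Gödel ¬ of 0.41 = 0 (operand ≠ 0)
~~a: Gödel ¬ of 0 = 1 (operand is 0)
(c -> ~~a): 0.04 ≤ 1, so result = 1
((c -> ~~a) & a) = min(1, 0.41) = 0.41
((c | ((b | b) & ((b -> b) | ~b))) -> ((c -> ~~a) & a)): 0.97 > 0.41, so result = 0.41
(((((a -> c) -> ((b | a) & (c -> ~c))) | b) -> b) & ((c | ((b | b) & ((b -> b) | ~b))) -> ((c -> ~~a) & a))) = min(1, 0.41) = 0.41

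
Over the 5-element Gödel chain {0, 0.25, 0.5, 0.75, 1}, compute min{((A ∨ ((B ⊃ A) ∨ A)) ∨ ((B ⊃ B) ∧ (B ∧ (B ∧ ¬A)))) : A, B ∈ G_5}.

The minimum is attained at A = 0, B = 0.25:
  (B ⊃ A): 0.25 > 0, so result = 0
  ((B ⊃ A) ∨ A) = max(0, 0) = 0
  (A ∨ ((B ⊃ A) ∨ A)) = max(0, 0) = 0
  (B ⊃ B): 0.25 ≤ 0.25, so result = 1
  ¬A: Gödel ¬ of 0 = 1 (operand is 0)
  (B ∧ ¬A) = min(0.25, 1) = 0.25
  (B ∧ (B ∧ ¬A)) = min(0.25, 0.25) = 0.25
  ((B ⊃ B) ∧ (B ∧ (B ∧ ¬A))) = min(1, 0.25) = 0.25
  ((A ∨ ((B ⊃ A) ∨ A)) ∨ ((B ⊃ B) ∧ (B ∧ (B ∧ ¬A)))) = max(0, 0.25) = 0.25
Checking all 25 assignments confirms none give a value below 0.25.

0.25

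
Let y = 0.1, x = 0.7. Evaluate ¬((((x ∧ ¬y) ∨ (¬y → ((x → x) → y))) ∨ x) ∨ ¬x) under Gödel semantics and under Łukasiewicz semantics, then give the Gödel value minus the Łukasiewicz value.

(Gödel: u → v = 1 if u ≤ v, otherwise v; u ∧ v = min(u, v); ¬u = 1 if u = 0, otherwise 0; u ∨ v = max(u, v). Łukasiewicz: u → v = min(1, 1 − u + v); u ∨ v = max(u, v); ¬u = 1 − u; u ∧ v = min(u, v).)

-0.30

Gödel evaluation:
  ¬y: Gödel ¬ of 0.1 = 0 (operand ≠ 0)
  (x ∧ ¬y) = min(0.7, 0) = 0
  ¬y: Gödel ¬ of 0.1 = 0 (operand ≠ 0)
  (x → x): 0.7 ≤ 0.7, so result = 1
  ((x → x) → y): 1 > 0.1, so result = 0.1
  (¬y → ((x → x) → y)): 0 ≤ 0.1, so result = 1
  ((x ∧ ¬y) ∨ (¬y → ((x → x) → y))) = max(0, 1) = 1
  (((x ∧ ¬y) ∨ (¬y → ((x → x) → y))) ∨ x) = max(1, 0.7) = 1
  ¬x: Gödel ¬ of 0.7 = 0 (operand ≠ 0)
  ((((x ∧ ¬y) ∨ (¬y → ((x → x) → y))) ∨ x) ∨ ¬x) = max(1, 0) = 1
  ¬((((x ∧ ¬y) ∨ (¬y → ((x → x) → y))) ∨ x) ∨ ¬x): Gödel ¬ of 1 = 0 (operand ≠ 0)
  Gödel value = 0
Łukasiewicz evaluation:
  ¬y: Łukasiewicz ¬ gives 1 − 0.1 = 0.9
  (x ∧ ¬y) = min(0.7, 0.9) = 0.7
  ¬y: Łukasiewicz ¬ gives 1 − 0.1 = 0.9
  (x → x): min(1, 1 − 0.7 + 0.7) = 1
  ((x → x) → y): min(1, 1 − 1 + 0.1) = 0.1
  (¬y → ((x → x) → y)): min(1, 1 − 0.9 + 0.1) = 0.2
  ((x ∧ ¬y) ∨ (¬y → ((x → x) → y))) = max(0.7, 0.2) = 0.7
  (((x ∧ ¬y) ∨ (¬y → ((x → x) → y))) ∨ x) = max(0.7, 0.7) = 0.7
  ¬x: Łukasiewicz ¬ gives 1 − 0.7 = 0.3
  ((((x ∧ ¬y) ∨ (¬y → ((x → x) → y))) ∨ x) ∨ ¬x) = max(0.7, 0.3) = 0.7
  ¬((((x ∧ ¬y) ∨ (¬y → ((x → x) → y))) ∨ x) ∨ ¬x): Łukasiewicz ¬ gives 1 − 0.7 = 0.3
  Łukasiewicz value = 0.3
Difference: 0 − 0.3 = -0.30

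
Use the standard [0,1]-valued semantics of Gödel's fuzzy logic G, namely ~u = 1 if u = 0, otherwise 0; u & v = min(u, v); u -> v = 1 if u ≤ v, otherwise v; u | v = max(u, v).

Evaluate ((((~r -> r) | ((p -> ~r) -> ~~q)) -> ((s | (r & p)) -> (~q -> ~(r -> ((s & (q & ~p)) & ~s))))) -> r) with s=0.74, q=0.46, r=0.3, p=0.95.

0.30

~r: Gödel ¬ of 0.3 = 0 (operand ≠ 0)
(~r -> r): 0 ≤ 0.3, so result = 1
~r: Gödel ¬ of 0.3 = 0 (operand ≠ 0)
(p -> ~r): 0.95 > 0, so result = 0
~q: Gödel ¬ of 0.46 = 0 (operand ≠ 0)
~~q: Gödel ¬ of 0 = 1 (operand is 0)
((p -> ~r) -> ~~q): 0 ≤ 1, so result = 1
((~r -> r) | ((p -> ~r) -> ~~q)) = max(1, 1) = 1
(r & p) = min(0.3, 0.95) = 0.3
(s | (r & p)) = max(0.74, 0.3) = 0.74
~q: Gödel ¬ of 0.46 = 0 (operand ≠ 0)
~p: Gödel ¬ of 0.95 = 0 (operand ≠ 0)
(q & ~p) = min(0.46, 0) = 0
(s & (q & ~p)) = min(0.74, 0) = 0
~s: Gödel ¬ of 0.74 = 0 (operand ≠ 0)
((s & (q & ~p)) & ~s) = min(0, 0) = 0
(r -> ((s & (q & ~p)) & ~s)): 0.3 > 0, so result = 0
~(r -> ((s & (q & ~p)) & ~s)): Gödel ¬ of 0 = 1 (operand is 0)
(~q -> ~(r -> ((s & (q & ~p)) & ~s))): 0 ≤ 1, so result = 1
((s | (r & p)) -> (~q -> ~(r -> ((s & (q & ~p)) & ~s)))): 0.74 ≤ 1, so result = 1
(((~r -> r) | ((p -> ~r) -> ~~q)) -> ((s | (r & p)) -> (~q -> ~(r -> ((s & (q & ~p)) & ~s))))): 1 ≤ 1, so result = 1
((((~r -> r) | ((p -> ~r) -> ~~q)) -> ((s | (r & p)) -> (~q -> ~(r -> ((s & (q & ~p)) & ~s))))) -> r): 1 > 0.3, so result = 0.3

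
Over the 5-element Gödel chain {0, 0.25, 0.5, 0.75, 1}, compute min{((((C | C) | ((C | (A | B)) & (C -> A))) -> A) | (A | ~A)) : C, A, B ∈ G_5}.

The minimum is attained at C = 0, A = 0.25, B = 0.5:
  (C | C) = max(0, 0) = 0
  (A | B) = max(0.25, 0.5) = 0.5
  (C | (A | B)) = max(0, 0.5) = 0.5
  (C -> A): 0 ≤ 0.25, so result = 1
  ((C | (A | B)) & (C -> A)) = min(0.5, 1) = 0.5
  ((C | C) | ((C | (A | B)) & (C -> A))) = max(0, 0.5) = 0.5
  (((C | C) | ((C | (A | B)) & (C -> A))) -> A): 0.5 > 0.25, so result = 0.25
  ~A: Gödel ¬ of 0.25 = 0 (operand ≠ 0)
  (A | ~A) = max(0.25, 0) = 0.25
  ((((C | C) | ((C | (A | B)) & (C -> A))) -> A) | (A | ~A)) = max(0.25, 0.25) = 0.25
Checking all 125 assignments confirms none give a value below 0.25.

0.25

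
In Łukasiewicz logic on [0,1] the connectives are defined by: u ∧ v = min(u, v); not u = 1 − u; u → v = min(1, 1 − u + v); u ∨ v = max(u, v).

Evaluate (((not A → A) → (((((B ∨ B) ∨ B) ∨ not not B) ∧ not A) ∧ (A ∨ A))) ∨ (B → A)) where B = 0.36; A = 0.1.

not A: Łukasiewicz ¬ gives 1 − 0.1 = 0.9
(not A → A): min(1, 1 − 0.9 + 0.1) = 0.2
(B ∨ B) = max(0.36, 0.36) = 0.36
((B ∨ B) ∨ B) = max(0.36, 0.36) = 0.36
not B: Łukasiewicz ¬ gives 1 − 0.36 = 0.64
not not B: Łukasiewicz ¬ gives 1 − 0.64 = 0.36
(((B ∨ B) ∨ B) ∨ not not B) = max(0.36, 0.36) = 0.36
not A: Łukasiewicz ¬ gives 1 − 0.1 = 0.9
((((B ∨ B) ∨ B) ∨ not not B) ∧ not A) = min(0.36, 0.9) = 0.36
(A ∨ A) = max(0.1, 0.1) = 0.1
(((((B ∨ B) ∨ B) ∨ not not B) ∧ not A) ∧ (A ∨ A)) = min(0.36, 0.1) = 0.1
((not A → A) → (((((B ∨ B) ∨ B) ∨ not not B) ∧ not A) ∧ (A ∨ A))): min(1, 1 − 0.2 + 0.1) = 0.9
(B → A): min(1, 1 − 0.36 + 0.1) = 0.74
(((not A → A) → (((((B ∨ B) ∨ B) ∨ not not B) ∧ not A) ∧ (A ∨ A))) ∨ (B → A)) = max(0.9, 0.74) = 0.9

0.90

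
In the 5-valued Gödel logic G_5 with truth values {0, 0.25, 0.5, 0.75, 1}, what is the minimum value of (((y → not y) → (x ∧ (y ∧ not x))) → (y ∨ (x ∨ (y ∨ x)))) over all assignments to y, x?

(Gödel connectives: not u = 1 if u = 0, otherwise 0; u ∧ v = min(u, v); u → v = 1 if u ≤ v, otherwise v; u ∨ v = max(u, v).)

0.25

The minimum is attained at y = 0.25, x = 0:
  not y: Gödel ¬ of 0.25 = 0 (operand ≠ 0)
  (y → not y): 0.25 > 0, so result = 0
  not x: Gödel ¬ of 0 = 1 (operand is 0)
  (y ∧ not x) = min(0.25, 1) = 0.25
  (x ∧ (y ∧ not x)) = min(0, 0.25) = 0
  ((y → not y) → (x ∧ (y ∧ not x))): 0 ≤ 0, so result = 1
  (y ∨ x) = max(0.25, 0) = 0.25
  (x ∨ (y ∨ x)) = max(0, 0.25) = 0.25
  (y ∨ (x ∨ (y ∨ x))) = max(0.25, 0.25) = 0.25
  (((y → not y) → (x ∧ (y ∧ not x))) → (y ∨ (x ∨ (y ∨ x)))): 1 > 0.25, so result = 0.25
Checking all 25 assignments confirms none give a value below 0.25.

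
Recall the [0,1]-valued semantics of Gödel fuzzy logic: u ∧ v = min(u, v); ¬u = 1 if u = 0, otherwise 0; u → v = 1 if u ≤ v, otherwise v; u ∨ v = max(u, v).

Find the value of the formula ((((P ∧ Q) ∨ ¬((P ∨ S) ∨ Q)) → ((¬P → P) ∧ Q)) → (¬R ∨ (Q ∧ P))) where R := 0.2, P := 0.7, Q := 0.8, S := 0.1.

0.70

(P ∧ Q) = min(0.7, 0.8) = 0.7
(P ∨ S) = max(0.7, 0.1) = 0.7
((P ∨ S) ∨ Q) = max(0.7, 0.8) = 0.8
¬((P ∨ S) ∨ Q): Gödel ¬ of 0.8 = 0 (operand ≠ 0)
((P ∧ Q) ∨ ¬((P ∨ S) ∨ Q)) = max(0.7, 0) = 0.7
¬P: Gödel ¬ of 0.7 = 0 (operand ≠ 0)
(¬P → P): 0 ≤ 0.7, so result = 1
((¬P → P) ∧ Q) = min(1, 0.8) = 0.8
(((P ∧ Q) ∨ ¬((P ∨ S) ∨ Q)) → ((¬P → P) ∧ Q)): 0.7 ≤ 0.8, so result = 1
¬R: Gödel ¬ of 0.2 = 0 (operand ≠ 0)
(Q ∧ P) = min(0.8, 0.7) = 0.7
(¬R ∨ (Q ∧ P)) = max(0, 0.7) = 0.7
((((P ∧ Q) ∨ ¬((P ∨ S) ∨ Q)) → ((¬P → P) ∧ Q)) → (¬R ∨ (Q ∧ P))): 1 > 0.7, so result = 0.7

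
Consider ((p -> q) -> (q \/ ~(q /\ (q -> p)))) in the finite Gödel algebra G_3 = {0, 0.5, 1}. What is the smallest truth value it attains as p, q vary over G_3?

The minimum is attained at p = 0.5, q = 0.5:
  (p -> q): 0.5 ≤ 0.5, so result = 1
  (q -> p): 0.5 ≤ 0.5, so result = 1
  (q /\ (q -> p)) = min(0.5, 1) = 0.5
  ~(q /\ (q -> p)): Gödel ¬ of 0.5 = 0 (operand ≠ 0)
  (q \/ ~(q /\ (q -> p))) = max(0.5, 0) = 0.5
  ((p -> q) -> (q \/ ~(q /\ (q -> p)))): 1 > 0.5, so result = 0.5
Checking all 9 assignments confirms none give a value below 0.50.

0.50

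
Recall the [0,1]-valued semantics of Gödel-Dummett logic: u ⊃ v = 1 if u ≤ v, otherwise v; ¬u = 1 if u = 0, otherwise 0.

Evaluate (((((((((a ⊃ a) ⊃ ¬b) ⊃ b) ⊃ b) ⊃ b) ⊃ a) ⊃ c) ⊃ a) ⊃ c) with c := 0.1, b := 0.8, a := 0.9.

(a ⊃ a): 0.9 ≤ 0.9, so result = 1
¬b: Gödel ¬ of 0.8 = 0 (operand ≠ 0)
((a ⊃ a) ⊃ ¬b): 1 > 0, so result = 0
(((a ⊃ a) ⊃ ¬b) ⊃ b): 0 ≤ 0.8, so result = 1
((((a ⊃ a) ⊃ ¬b) ⊃ b) ⊃ b): 1 > 0.8, so result = 0.8
(((((a ⊃ a) ⊃ ¬b) ⊃ b) ⊃ b) ⊃ b): 0.8 ≤ 0.8, so result = 1
((((((a ⊃ a) ⊃ ¬b) ⊃ b) ⊃ b) ⊃ b) ⊃ a): 1 > 0.9, so result = 0.9
(((((((a ⊃ a) ⊃ ¬b) ⊃ b) ⊃ b) ⊃ b) ⊃ a) ⊃ c): 0.9 > 0.1, so result = 0.1
((((((((a ⊃ a) ⊃ ¬b) ⊃ b) ⊃ b) ⊃ b) ⊃ a) ⊃ c) ⊃ a): 0.1 ≤ 0.9, so result = 1
(((((((((a ⊃ a) ⊃ ¬b) ⊃ b) ⊃ b) ⊃ b) ⊃ a) ⊃ c) ⊃ a) ⊃ c): 1 > 0.1, so result = 0.1

0.10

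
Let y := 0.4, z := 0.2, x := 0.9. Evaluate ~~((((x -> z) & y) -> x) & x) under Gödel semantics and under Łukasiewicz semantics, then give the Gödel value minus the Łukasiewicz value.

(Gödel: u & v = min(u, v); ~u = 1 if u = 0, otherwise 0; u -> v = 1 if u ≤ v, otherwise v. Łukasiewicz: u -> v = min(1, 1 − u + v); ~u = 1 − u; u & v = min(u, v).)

Gödel evaluation:
  (x -> z): 0.9 > 0.2, so result = 0.2
  ((x -> z) & y) = min(0.2, 0.4) = 0.2
  (((x -> z) & y) -> x): 0.2 ≤ 0.9, so result = 1
  ((((x -> z) & y) -> x) & x) = min(1, 0.9) = 0.9
  ~((((x -> z) & y) -> x) & x): Gödel ¬ of 0.9 = 0 (operand ≠ 0)
  ~~((((x -> z) & y) -> x) & x): Gödel ¬ of 0 = 1 (operand is 0)
  Gödel value = 1
Łukasiewicz evaluation:
  (x -> z): min(1, 1 − 0.9 + 0.2) = 0.3
  ((x -> z) & y) = min(0.3, 0.4) = 0.3
  (((x -> z) & y) -> x): min(1, 1 − 0.3 + 0.9) = 1
  ((((x -> z) & y) -> x) & x) = min(1, 0.9) = 0.9
  ~((((x -> z) & y) -> x) & x): Łukasiewicz ¬ gives 1 − 0.9 = 0.1
  ~~((((x -> z) & y) -> x) & x): Łukasiewicz ¬ gives 1 − 0.1 = 0.9
  Łukasiewicz value = 0.9
Difference: 1 − 0.9 = 0.10

0.10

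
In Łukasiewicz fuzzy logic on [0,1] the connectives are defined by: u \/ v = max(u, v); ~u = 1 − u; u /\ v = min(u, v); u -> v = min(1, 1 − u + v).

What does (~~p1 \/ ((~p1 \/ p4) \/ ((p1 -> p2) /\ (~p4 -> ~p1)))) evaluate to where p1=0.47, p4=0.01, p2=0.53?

~p1: Łukasiewicz ¬ gives 1 − 0.47 = 0.53
~~p1: Łukasiewicz ¬ gives 1 − 0.53 = 0.47
~p1: Łukasiewicz ¬ gives 1 − 0.47 = 0.53
(~p1 \/ p4) = max(0.53, 0.01) = 0.53
(p1 -> p2): min(1, 1 − 0.47 + 0.53) = 1
~p4: Łukasiewicz ¬ gives 1 − 0.01 = 0.99
~p1: Łukasiewicz ¬ gives 1 − 0.47 = 0.53
(~p4 -> ~p1): min(1, 1 − 0.99 + 0.53) = 0.54
((p1 -> p2) /\ (~p4 -> ~p1)) = min(1, 0.54) = 0.54
((~p1 \/ p4) \/ ((p1 -> p2) /\ (~p4 -> ~p1))) = max(0.53, 0.54) = 0.54
(~~p1 \/ ((~p1 \/ p4) \/ ((p1 -> p2) /\ (~p4 -> ~p1)))) = max(0.47, 0.54) = 0.54

0.54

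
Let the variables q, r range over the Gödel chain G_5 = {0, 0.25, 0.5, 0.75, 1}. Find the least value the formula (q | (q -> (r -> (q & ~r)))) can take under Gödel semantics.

The minimum is attained at q = 0.25, r = 0.25:
  ~r: Gödel ¬ of 0.25 = 0 (operand ≠ 0)
  (q & ~r) = min(0.25, 0) = 0
  (r -> (q & ~r)): 0.25 > 0, so result = 0
  (q -> (r -> (q & ~r))): 0.25 > 0, so result = 0
  (q | (q -> (r -> (q & ~r)))) = max(0.25, 0) = 0.25
Checking all 25 assignments confirms none give a value below 0.25.

0.25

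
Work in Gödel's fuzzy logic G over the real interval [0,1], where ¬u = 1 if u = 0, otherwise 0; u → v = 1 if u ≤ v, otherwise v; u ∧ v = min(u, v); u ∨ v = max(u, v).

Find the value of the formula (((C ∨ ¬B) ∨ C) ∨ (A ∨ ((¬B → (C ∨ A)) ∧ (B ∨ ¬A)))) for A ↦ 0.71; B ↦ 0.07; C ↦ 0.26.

¬B: Gödel ¬ of 0.07 = 0 (operand ≠ 0)
(C ∨ ¬B) = max(0.26, 0) = 0.26
((C ∨ ¬B) ∨ C) = max(0.26, 0.26) = 0.26
¬B: Gödel ¬ of 0.07 = 0 (operand ≠ 0)
(C ∨ A) = max(0.26, 0.71) = 0.71
(¬B → (C ∨ A)): 0 ≤ 0.71, so result = 1
¬A: Gödel ¬ of 0.71 = 0 (operand ≠ 0)
(B ∨ ¬A) = max(0.07, 0) = 0.07
((¬B → (C ∨ A)) ∧ (B ∨ ¬A)) = min(1, 0.07) = 0.07
(A ∨ ((¬B → (C ∨ A)) ∧ (B ∨ ¬A))) = max(0.71, 0.07) = 0.71
(((C ∨ ¬B) ∨ C) ∨ (A ∨ ((¬B → (C ∨ A)) ∧ (B ∨ ¬A)))) = max(0.26, 0.71) = 0.71

0.71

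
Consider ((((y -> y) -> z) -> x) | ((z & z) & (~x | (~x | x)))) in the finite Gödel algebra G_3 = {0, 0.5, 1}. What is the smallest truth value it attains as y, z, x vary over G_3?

0.50

The minimum is attained at y = 0, z = 0.5, x = 0:
  (y -> y): 0 ≤ 0, so result = 1
  ((y -> y) -> z): 1 > 0.5, so result = 0.5
  (((y -> y) -> z) -> x): 0.5 > 0, so result = 0
  (z & z) = min(0.5, 0.5) = 0.5
  ~x: Gödel ¬ of 0 = 1 (operand is 0)
  ~x: Gödel ¬ of 0 = 1 (operand is 0)
  (~x | x) = max(1, 0) = 1
  (~x | (~x | x)) = max(1, 1) = 1
  ((z & z) & (~x | (~x | x))) = min(0.5, 1) = 0.5
  ((((y -> y) -> z) -> x) | ((z & z) & (~x | (~x | x)))) = max(0, 0.5) = 0.5
Checking all 27 assignments confirms none give a value below 0.50.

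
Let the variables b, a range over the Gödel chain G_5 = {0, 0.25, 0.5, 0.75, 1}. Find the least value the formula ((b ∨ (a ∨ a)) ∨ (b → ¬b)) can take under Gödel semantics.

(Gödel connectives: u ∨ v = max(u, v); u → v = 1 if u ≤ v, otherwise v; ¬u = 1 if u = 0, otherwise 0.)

The minimum is attained at b = 0.25, a = 0:
  (a ∨ a) = max(0, 0) = 0
  (b ∨ (a ∨ a)) = max(0.25, 0) = 0.25
  ¬b: Gödel ¬ of 0.25 = 0 (operand ≠ 0)
  (b → ¬b): 0.25 > 0, so result = 0
  ((b ∨ (a ∨ a)) ∨ (b → ¬b)) = max(0.25, 0) = 0.25
Checking all 25 assignments confirms none give a value below 0.25.

0.25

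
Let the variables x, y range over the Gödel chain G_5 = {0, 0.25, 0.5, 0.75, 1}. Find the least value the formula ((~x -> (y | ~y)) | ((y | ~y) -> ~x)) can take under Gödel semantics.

Every assignment gives 1. For instance at x = 0, y = 0:
  ~x: Gödel ¬ of 0 = 1 (operand is 0)
  ~y: Gödel ¬ of 0 = 1 (operand is 0)
  (y | ~y) = max(0, 1) = 1
  (~x -> (y | ~y)): 1 ≤ 1, so result = 1
  ~y: Gödel ¬ of 0 = 1 (operand is 0)
  (y | ~y) = max(0, 1) = 1
  ~x: Gödel ¬ of 0 = 1 (operand is 0)
  ((y | ~y) -> ~x): 1 ≤ 1, so result = 1
  ((~x -> (y | ~y)) | ((y | ~y) -> ~x)) = max(1, 1) = 1
All 25 assignments give value 1 — the formula is a G_5-tautology.

1.00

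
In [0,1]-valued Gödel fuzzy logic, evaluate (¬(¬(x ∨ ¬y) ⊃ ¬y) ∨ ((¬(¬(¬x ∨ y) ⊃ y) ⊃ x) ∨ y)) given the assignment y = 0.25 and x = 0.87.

1.00

¬y: Gödel ¬ of 0.25 = 0 (operand ≠ 0)
(x ∨ ¬y) = max(0.87, 0) = 0.87
¬(x ∨ ¬y): Gödel ¬ of 0.87 = 0 (operand ≠ 0)
¬y: Gödel ¬ of 0.25 = 0 (operand ≠ 0)
(¬(x ∨ ¬y) ⊃ ¬y): 0 ≤ 0, so result = 1
¬(¬(x ∨ ¬y) ⊃ ¬y): Gödel ¬ of 1 = 0 (operand ≠ 0)
¬x: Gödel ¬ of 0.87 = 0 (operand ≠ 0)
(¬x ∨ y) = max(0, 0.25) = 0.25
¬(¬x ∨ y): Gödel ¬ of 0.25 = 0 (operand ≠ 0)
(¬(¬x ∨ y) ⊃ y): 0 ≤ 0.25, so result = 1
¬(¬(¬x ∨ y) ⊃ y): Gödel ¬ of 1 = 0 (operand ≠ 0)
(¬(¬(¬x ∨ y) ⊃ y) ⊃ x): 0 ≤ 0.87, so result = 1
((¬(¬(¬x ∨ y) ⊃ y) ⊃ x) ∨ y) = max(1, 0.25) = 1
(¬(¬(x ∨ ¬y) ⊃ ¬y) ∨ ((¬(¬(¬x ∨ y) ⊃ y) ⊃ x) ∨ y)) = max(0, 1) = 1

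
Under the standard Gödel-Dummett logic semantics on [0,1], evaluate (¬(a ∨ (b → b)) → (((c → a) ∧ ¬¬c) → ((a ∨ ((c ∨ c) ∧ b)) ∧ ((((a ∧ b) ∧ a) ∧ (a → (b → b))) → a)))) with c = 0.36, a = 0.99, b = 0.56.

(b → b): 0.56 ≤ 0.56, so result = 1
(a ∨ (b → b)) = max(0.99, 1) = 1
¬(a ∨ (b → b)): Gödel ¬ of 1 = 0 (operand ≠ 0)
(c → a): 0.36 ≤ 0.99, so result = 1
¬c: Gödel ¬ of 0.36 = 0 (operand ≠ 0)
¬¬c: Gödel ¬ of 0 = 1 (operand is 0)
((c → a) ∧ ¬¬c) = min(1, 1) = 1
(c ∨ c) = max(0.36, 0.36) = 0.36
((c ∨ c) ∧ b) = min(0.36, 0.56) = 0.36
(a ∨ ((c ∨ c) ∧ b)) = max(0.99, 0.36) = 0.99
(a ∧ b) = min(0.99, 0.56) = 0.56
((a ∧ b) ∧ a) = min(0.56, 0.99) = 0.56
(b → b): 0.56 ≤ 0.56, so result = 1
(a → (b → b)): 0.99 ≤ 1, so result = 1
(((a ∧ b) ∧ a) ∧ (a → (b → b))) = min(0.56, 1) = 0.56
((((a ∧ b) ∧ a) ∧ (a → (b → b))) → a): 0.56 ≤ 0.99, so result = 1
((a ∨ ((c ∨ c) ∧ b)) ∧ ((((a ∧ b) ∧ a) ∧ (a → (b → b))) → a)) = min(0.99, 1) = 0.99
(((c → a) ∧ ¬¬c) → ((a ∨ ((c ∨ c) ∧ b)) ∧ ((((a ∧ b) ∧ a) ∧ (a → (b → b))) → a))): 1 > 0.99, so result = 0.99
(¬(a ∨ (b → b)) → (((c → a) ∧ ¬¬c) → ((a ∨ ((c ∨ c) ∧ b)) ∧ ((((a ∧ b) ∧ a) ∧ (a → (b → b))) → a)))): 0 ≤ 0.99, so result = 1

1.00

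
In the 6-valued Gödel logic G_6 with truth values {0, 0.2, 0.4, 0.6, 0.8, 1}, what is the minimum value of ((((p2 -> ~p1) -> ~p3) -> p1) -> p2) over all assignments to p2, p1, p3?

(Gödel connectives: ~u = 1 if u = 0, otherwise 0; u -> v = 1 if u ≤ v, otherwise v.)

0.00

The minimum is attained at p2 = 0, p1 = 0, p3 = 0.2:
  ~p1: Gödel ¬ of 0 = 1 (operand is 0)
  (p2 -> ~p1): 0 ≤ 1, so result = 1
  ~p3: Gödel ¬ of 0.2 = 0 (operand ≠ 0)
  ((p2 -> ~p1) -> ~p3): 1 > 0, so result = 0
  (((p2 -> ~p1) -> ~p3) -> p1): 0 ≤ 0, so result = 1
  ((((p2 -> ~p1) -> ~p3) -> p1) -> p2): 1 > 0, so result = 0
Checking all 216 assignments confirms none give a value below 0.00.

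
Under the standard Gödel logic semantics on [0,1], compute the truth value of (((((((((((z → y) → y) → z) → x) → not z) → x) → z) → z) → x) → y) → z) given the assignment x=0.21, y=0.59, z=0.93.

(z → y): 0.93 > 0.59, so result = 0.59
((z → y) → y): 0.59 ≤ 0.59, so result = 1
(((z → y) → y) → z): 1 > 0.93, so result = 0.93
((((z → y) → y) → z) → x): 0.93 > 0.21, so result = 0.21
not z: Gödel ¬ of 0.93 = 0 (operand ≠ 0)
(((((z → y) → y) → z) → x) → not z): 0.21 > 0, so result = 0
((((((z → y) → y) → z) → x) → not z) → x): 0 ≤ 0.21, so result = 1
(((((((z → y) → y) → z) → x) → not z) → x) → z): 1 > 0.93, so result = 0.93
((((((((z → y) → y) → z) → x) → not z) → x) → z) → z): 0.93 ≤ 0.93, so result = 1
(((((((((z → y) → y) → z) → x) → not z) → x) → z) → z) → x): 1 > 0.21, so result = 0.21
((((((((((z → y) → y) → z) → x) → not z) → x) → z) → z) → x) → y): 0.21 ≤ 0.59, so result = 1
(((((((((((z → y) → y) → z) → x) → not z) → x) → z) → z) → x) → y) → z): 1 > 0.93, so result = 0.93

0.93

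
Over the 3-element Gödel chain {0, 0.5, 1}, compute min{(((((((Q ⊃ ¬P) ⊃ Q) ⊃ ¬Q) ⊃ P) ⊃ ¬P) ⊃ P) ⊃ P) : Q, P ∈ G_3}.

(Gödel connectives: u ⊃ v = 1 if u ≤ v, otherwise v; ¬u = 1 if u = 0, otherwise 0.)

0.50

The minimum is attained at Q = 0, P = 0.5:
  ¬P: Gödel ¬ of 0.5 = 0 (operand ≠ 0)
  (Q ⊃ ¬P): 0 ≤ 0, so result = 1
  ((Q ⊃ ¬P) ⊃ Q): 1 > 0, so result = 0
  ¬Q: Gödel ¬ of 0 = 1 (operand is 0)
  (((Q ⊃ ¬P) ⊃ Q) ⊃ ¬Q): 0 ≤ 1, so result = 1
  ((((Q ⊃ ¬P) ⊃ Q) ⊃ ¬Q) ⊃ P): 1 > 0.5, so result = 0.5
  ¬P: Gödel ¬ of 0.5 = 0 (operand ≠ 0)
  (((((Q ⊃ ¬P) ⊃ Q) ⊃ ¬Q) ⊃ P) ⊃ ¬P): 0.5 > 0, so result = 0
  ((((((Q ⊃ ¬P) ⊃ Q) ⊃ ¬Q) ⊃ P) ⊃ ¬P) ⊃ P): 0 ≤ 0.5, so result = 1
  (((((((Q ⊃ ¬P) ⊃ Q) ⊃ ¬Q) ⊃ P) ⊃ ¬P) ⊃ P) ⊃ P): 1 > 0.5, so result = 0.5
Checking all 9 assignments confirms none give a value below 0.50.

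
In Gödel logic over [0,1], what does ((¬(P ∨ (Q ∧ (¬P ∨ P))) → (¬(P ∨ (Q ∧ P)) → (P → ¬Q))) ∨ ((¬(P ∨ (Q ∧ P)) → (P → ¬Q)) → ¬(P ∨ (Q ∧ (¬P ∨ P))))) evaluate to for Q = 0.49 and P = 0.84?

¬P: Gödel ¬ of 0.84 = 0 (operand ≠ 0)
(¬P ∨ P) = max(0, 0.84) = 0.84
(Q ∧ (¬P ∨ P)) = min(0.49, 0.84) = 0.49
(P ∨ (Q ∧ (¬P ∨ P))) = max(0.84, 0.49) = 0.84
¬(P ∨ (Q ∧ (¬P ∨ P))): Gödel ¬ of 0.84 = 0 (operand ≠ 0)
(Q ∧ P) = min(0.49, 0.84) = 0.49
(P ∨ (Q ∧ P)) = max(0.84, 0.49) = 0.84
¬(P ∨ (Q ∧ P)): Gödel ¬ of 0.84 = 0 (operand ≠ 0)
¬Q: Gödel ¬ of 0.49 = 0 (operand ≠ 0)
(P → ¬Q): 0.84 > 0, so result = 0
(¬(P ∨ (Q ∧ P)) → (P → ¬Q)): 0 ≤ 0, so result = 1
(¬(P ∨ (Q ∧ (¬P ∨ P))) → (¬(P ∨ (Q ∧ P)) → (P → ¬Q))): 0 ≤ 1, so result = 1
(Q ∧ P) = min(0.49, 0.84) = 0.49
(P ∨ (Q ∧ P)) = max(0.84, 0.49) = 0.84
¬(P ∨ (Q ∧ P)): Gödel ¬ of 0.84 = 0 (operand ≠ 0)
¬Q: Gödel ¬ of 0.49 = 0 (operand ≠ 0)
(P → ¬Q): 0.84 > 0, so result = 0
(¬(P ∨ (Q ∧ P)) → (P → ¬Q)): 0 ≤ 0, so result = 1
¬P: Gödel ¬ of 0.84 = 0 (operand ≠ 0)
(¬P ∨ P) = max(0, 0.84) = 0.84
(Q ∧ (¬P ∨ P)) = min(0.49, 0.84) = 0.49
(P ∨ (Q ∧ (¬P ∨ P))) = max(0.84, 0.49) = 0.84
¬(P ∨ (Q ∧ (¬P ∨ P))): Gödel ¬ of 0.84 = 0 (operand ≠ 0)
((¬(P ∨ (Q ∧ P)) → (P → ¬Q)) → ¬(P ∨ (Q ∧ (¬P ∨ P)))): 1 > 0, so result = 0
((¬(P ∨ (Q ∧ (¬P ∨ P))) → (¬(P ∨ (Q ∧ P)) → (P → ¬Q))) ∨ ((¬(P ∨ (Q ∧ P)) → (P → ¬Q)) → ¬(P ∨ (Q ∧ (¬P ∨ P))))) = max(1, 0) = 1

1.00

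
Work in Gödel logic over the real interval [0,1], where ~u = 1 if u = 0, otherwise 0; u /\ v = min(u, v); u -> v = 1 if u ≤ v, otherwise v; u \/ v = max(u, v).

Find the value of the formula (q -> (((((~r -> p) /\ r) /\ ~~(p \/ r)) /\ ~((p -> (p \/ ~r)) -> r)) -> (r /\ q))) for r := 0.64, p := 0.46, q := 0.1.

1.00

~r: Gödel ¬ of 0.64 = 0 (operand ≠ 0)
(~r -> p): 0 ≤ 0.46, so result = 1
((~r -> p) /\ r) = min(1, 0.64) = 0.64
(p \/ r) = max(0.46, 0.64) = 0.64
~(p \/ r): Gödel ¬ of 0.64 = 0 (operand ≠ 0)
~~(p \/ r): Gödel ¬ of 0 = 1 (operand is 0)
(((~r -> p) /\ r) /\ ~~(p \/ r)) = min(0.64, 1) = 0.64
~r: Gödel ¬ of 0.64 = 0 (operand ≠ 0)
(p \/ ~r) = max(0.46, 0) = 0.46
(p -> (p \/ ~r)): 0.46 ≤ 0.46, so result = 1
((p -> (p \/ ~r)) -> r): 1 > 0.64, so result = 0.64
~((p -> (p \/ ~r)) -> r): Gödel ¬ of 0.64 = 0 (operand ≠ 0)
((((~r -> p) /\ r) /\ ~~(p \/ r)) /\ ~((p -> (p \/ ~r)) -> r)) = min(0.64, 0) = 0
(r /\ q) = min(0.64, 0.1) = 0.1
(((((~r -> p) /\ r) /\ ~~(p \/ r)) /\ ~((p -> (p \/ ~r)) -> r)) -> (r /\ q)): 0 ≤ 0.1, so result = 1
(q -> (((((~r -> p) /\ r) /\ ~~(p \/ r)) /\ ~((p -> (p \/ ~r)) -> r)) -> (r /\ q))): 0.1 ≤ 1, so result = 1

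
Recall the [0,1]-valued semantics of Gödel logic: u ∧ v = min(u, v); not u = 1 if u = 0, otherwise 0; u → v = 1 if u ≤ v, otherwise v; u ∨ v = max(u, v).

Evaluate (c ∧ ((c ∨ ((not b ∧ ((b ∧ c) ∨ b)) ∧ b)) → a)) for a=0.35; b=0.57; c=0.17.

0.17

not b: Gödel ¬ of 0.57 = 0 (operand ≠ 0)
(b ∧ c) = min(0.57, 0.17) = 0.17
((b ∧ c) ∨ b) = max(0.17, 0.57) = 0.57
(not b ∧ ((b ∧ c) ∨ b)) = min(0, 0.57) = 0
((not b ∧ ((b ∧ c) ∨ b)) ∧ b) = min(0, 0.57) = 0
(c ∨ ((not b ∧ ((b ∧ c) ∨ b)) ∧ b)) = max(0.17, 0) = 0.17
((c ∨ ((not b ∧ ((b ∧ c) ∨ b)) ∧ b)) → a): 0.17 ≤ 0.35, so result = 1
(c ∧ ((c ∨ ((not b ∧ ((b ∧ c) ∨ b)) ∧ b)) → a)) = min(0.17, 1) = 0.17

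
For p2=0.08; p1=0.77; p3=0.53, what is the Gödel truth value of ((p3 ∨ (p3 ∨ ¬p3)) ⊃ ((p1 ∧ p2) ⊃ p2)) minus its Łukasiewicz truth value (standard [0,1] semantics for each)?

Gödel evaluation:
  ¬p3: Gödel ¬ of 0.53 = 0 (operand ≠ 0)
  (p3 ∨ ¬p3) = max(0.53, 0) = 0.53
  (p3 ∨ (p3 ∨ ¬p3)) = max(0.53, 0.53) = 0.53
  (p1 ∧ p2) = min(0.77, 0.08) = 0.08
  ((p1 ∧ p2) ⊃ p2): 0.08 ≤ 0.08, so result = 1
  ((p3 ∨ (p3 ∨ ¬p3)) ⊃ ((p1 ∧ p2) ⊃ p2)): 0.53 ≤ 1, so result = 1
  Gödel value = 1
Łukasiewicz evaluation:
  ¬p3: Łukasiewicz ¬ gives 1 − 0.53 = 0.47
  (p3 ∨ ¬p3) = max(0.53, 0.47) = 0.53
  (p3 ∨ (p3 ∨ ¬p3)) = max(0.53, 0.53) = 0.53
  (p1 ∧ p2) = min(0.77, 0.08) = 0.08
  ((p1 ∧ p2) ⊃ p2): min(1, 1 − 0.08 + 0.08) = 1
  ((p3 ∨ (p3 ∨ ¬p3)) ⊃ ((p1 ∧ p2) ⊃ p2)): min(1, 1 − 0.53 + 1) = 1
  Łukasiewicz value = 1
Difference: 1 − 1 = 0.00

0.00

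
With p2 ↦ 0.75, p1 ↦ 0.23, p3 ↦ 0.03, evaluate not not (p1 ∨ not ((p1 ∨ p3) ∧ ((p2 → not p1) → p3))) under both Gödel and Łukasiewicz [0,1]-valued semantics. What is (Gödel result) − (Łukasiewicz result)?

0.03

Gödel evaluation:
  (p1 ∨ p3) = max(0.23, 0.03) = 0.23
  not p1: Gödel ¬ of 0.23 = 0 (operand ≠ 0)
  (p2 → not p1): 0.75 > 0, so result = 0
  ((p2 → not p1) → p3): 0 ≤ 0.03, so result = 1
  ((p1 ∨ p3) ∧ ((p2 → not p1) → p3)) = min(0.23, 1) = 0.23
  not ((p1 ∨ p3) ∧ ((p2 → not p1) → p3)): Gödel ¬ of 0.23 = 0 (operand ≠ 0)
  (p1 ∨ not ((p1 ∨ p3) ∧ ((p2 → not p1) → p3))) = max(0.23, 0) = 0.23
  not (p1 ∨ not ((p1 ∨ p3) ∧ ((p2 → not p1) → p3))): Gödel ¬ of 0.23 = 0 (operand ≠ 0)
  not not (p1 ∨ not ((p1 ∨ p3) ∧ ((p2 → not p1) → p3))): Gödel ¬ of 0 = 1 (operand is 0)
  Gödel value = 1
Łukasiewicz evaluation:
  (p1 ∨ p3) = max(0.23, 0.03) = 0.23
  not p1: Łukasiewicz ¬ gives 1 − 0.23 = 0.77
  (p2 → not p1): min(1, 1 − 0.75 + 0.77) = 1
  ((p2 → not p1) → p3): min(1, 1 − 1 + 0.03) = 0.03
  ((p1 ∨ p3) ∧ ((p2 → not p1) → p3)) = min(0.23, 0.03) = 0.03
  not ((p1 ∨ p3) ∧ ((p2 → not p1) → p3)): Łukasiewicz ¬ gives 1 − 0.03 = 0.97
  (p1 ∨ not ((p1 ∨ p3) ∧ ((p2 → not p1) → p3))) = max(0.23, 0.97) = 0.97
  not (p1 ∨ not ((p1 ∨ p3) ∧ ((p2 → not p1) → p3))): Łukasiewicz ¬ gives 1 − 0.97 = 0.03
  not not (p1 ∨ not ((p1 ∨ p3) ∧ ((p2 → not p1) → p3))): Łukasiewicz ¬ gives 1 − 0.03 = 0.97
  Łukasiewicz value = 0.97
Difference: 1 − 0.97 = 0.03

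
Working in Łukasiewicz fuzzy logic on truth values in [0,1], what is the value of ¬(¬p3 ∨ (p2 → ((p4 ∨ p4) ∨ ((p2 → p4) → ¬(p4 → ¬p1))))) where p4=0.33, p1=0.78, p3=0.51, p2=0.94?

0.22

¬p3: Łukasiewicz ¬ gives 1 − 0.51 = 0.49
(p4 ∨ p4) = max(0.33, 0.33) = 0.33
(p2 → p4): min(1, 1 − 0.94 + 0.33) = 0.39
¬p1: Łukasiewicz ¬ gives 1 − 0.78 = 0.22
(p4 → ¬p1): min(1, 1 − 0.33 + 0.22) = 0.89
¬(p4 → ¬p1): Łukasiewicz ¬ gives 1 − 0.89 = 0.11
((p2 → p4) → ¬(p4 → ¬p1)): min(1, 1 − 0.39 + 0.11) = 0.72
((p4 ∨ p4) ∨ ((p2 → p4) → ¬(p4 → ¬p1))) = max(0.33, 0.72) = 0.72
(p2 → ((p4 ∨ p4) ∨ ((p2 → p4) → ¬(p4 → ¬p1)))): min(1, 1 − 0.94 + 0.72) = 0.78
(¬p3 ∨ (p2 → ((p4 ∨ p4) ∨ ((p2 → p4) → ¬(p4 → ¬p1))))) = max(0.49, 0.78) = 0.78
¬(¬p3 ∨ (p2 → ((p4 ∨ p4) ∨ ((p2 → p4) → ¬(p4 → ¬p1))))): Łukasiewicz ¬ gives 1 − 0.78 = 0.22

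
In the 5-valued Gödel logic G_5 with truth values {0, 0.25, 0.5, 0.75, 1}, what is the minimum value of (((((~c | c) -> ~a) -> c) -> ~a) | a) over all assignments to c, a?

0.25

The minimum is attained at c = 0, a = 0.25:
  ~c: Gödel ¬ of 0 = 1 (operand is 0)
  (~c | c) = max(1, 0) = 1
  ~a: Gödel ¬ of 0.25 = 0 (operand ≠ 0)
  ((~c | c) -> ~a): 1 > 0, so result = 0
  (((~c | c) -> ~a) -> c): 0 ≤ 0, so result = 1
  ~a: Gödel ¬ of 0.25 = 0 (operand ≠ 0)
  ((((~c | c) -> ~a) -> c) -> ~a): 1 > 0, so result = 0
  (((((~c | c) -> ~a) -> c) -> ~a) | a) = max(0, 0.25) = 0.25
Checking all 25 assignments confirms none give a value below 0.25.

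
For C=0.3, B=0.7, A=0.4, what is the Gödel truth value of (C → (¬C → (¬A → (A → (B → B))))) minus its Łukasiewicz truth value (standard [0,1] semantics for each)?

0.00

Gödel evaluation:
  ¬C: Gödel ¬ of 0.3 = 0 (operand ≠ 0)
  ¬A: Gödel ¬ of 0.4 = 0 (operand ≠ 0)
  (B → B): 0.7 ≤ 0.7, so result = 1
  (A → (B → B)): 0.4 ≤ 1, so result = 1
  (¬A → (A → (B → B))): 0 ≤ 1, so result = 1
  (¬C → (¬A → (A → (B → B)))): 0 ≤ 1, so result = 1
  (C → (¬C → (¬A → (A → (B → B))))): 0.3 ≤ 1, so result = 1
  Gödel value = 1
Łukasiewicz evaluation:
  ¬C: Łukasiewicz ¬ gives 1 − 0.3 = 0.7
  ¬A: Łukasiewicz ¬ gives 1 − 0.4 = 0.6
  (B → B): min(1, 1 − 0.7 + 0.7) = 1
  (A → (B → B)): min(1, 1 − 0.4 + 1) = 1
  (¬A → (A → (B → B))): min(1, 1 − 0.6 + 1) = 1
  (¬C → (¬A → (A → (B → B)))): min(1, 1 − 0.7 + 1) = 1
  (C → (¬C → (¬A → (A → (B → B))))): min(1, 1 − 0.3 + 1) = 1
  Łukasiewicz value = 1
Difference: 1 − 1 = 0.00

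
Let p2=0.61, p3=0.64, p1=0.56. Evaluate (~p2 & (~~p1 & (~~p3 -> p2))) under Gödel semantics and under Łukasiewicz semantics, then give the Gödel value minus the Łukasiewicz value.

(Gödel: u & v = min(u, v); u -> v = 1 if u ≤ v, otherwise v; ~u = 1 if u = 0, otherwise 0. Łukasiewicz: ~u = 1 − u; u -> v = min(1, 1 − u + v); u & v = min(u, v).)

Gödel evaluation:
  ~p2: Gödel ¬ of 0.61 = 0 (operand ≠ 0)
  ~p1: Gödel ¬ of 0.56 = 0 (operand ≠ 0)
  ~~p1: Gödel ¬ of 0 = 1 (operand is 0)
  ~p3: Gödel ¬ of 0.64 = 0 (operand ≠ 0)
  ~~p3: Gödel ¬ of 0 = 1 (operand is 0)
  (~~p3 -> p2): 1 > 0.61, so result = 0.61
  (~~p1 & (~~p3 -> p2)) = min(1, 0.61) = 0.61
  (~p2 & (~~p1 & (~~p3 -> p2))) = min(0, 0.61) = 0
  Gödel value = 0
Łukasiewicz evaluation:
  ~p2: Łukasiewicz ¬ gives 1 − 0.61 = 0.39
  ~p1: Łukasiewicz ¬ gives 1 − 0.56 = 0.44
  ~~p1: Łukasiewicz ¬ gives 1 − 0.44 = 0.56
  ~p3: Łukasiewicz ¬ gives 1 − 0.64 = 0.36
  ~~p3: Łukasiewicz ¬ gives 1 − 0.36 = 0.64
  (~~p3 -> p2): min(1, 1 − 0.64 + 0.61) = 0.97
  (~~p1 & (~~p3 -> p2)) = min(0.56, 0.97) = 0.56
  (~p2 & (~~p1 & (~~p3 -> p2))) = min(0.39, 0.56) = 0.39
  Łukasiewicz value = 0.39
Difference: 0 − 0.39 = -0.39

-0.39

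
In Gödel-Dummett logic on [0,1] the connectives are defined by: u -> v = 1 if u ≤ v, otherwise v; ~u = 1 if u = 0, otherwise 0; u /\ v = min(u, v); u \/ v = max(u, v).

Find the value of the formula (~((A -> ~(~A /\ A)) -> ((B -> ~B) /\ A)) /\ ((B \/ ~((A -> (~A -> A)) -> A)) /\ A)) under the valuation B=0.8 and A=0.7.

0.70

~A: Gödel ¬ of 0.7 = 0 (operand ≠ 0)
(~A /\ A) = min(0, 0.7) = 0
~(~A /\ A): Gödel ¬ of 0 = 1 (operand is 0)
(A -> ~(~A /\ A)): 0.7 ≤ 1, so result = 1
~B: Gödel ¬ of 0.8 = 0 (operand ≠ 0)
(B -> ~B): 0.8 > 0, so result = 0
((B -> ~B) /\ A) = min(0, 0.7) = 0
((A -> ~(~A /\ A)) -> ((B -> ~B) /\ A)): 1 > 0, so result = 0
~((A -> ~(~A /\ A)) -> ((B -> ~B) /\ A)): Gödel ¬ of 0 = 1 (operand is 0)
~A: Gödel ¬ of 0.7 = 0 (operand ≠ 0)
(~A -> A): 0 ≤ 0.7, so result = 1
(A -> (~A -> A)): 0.7 ≤ 1, so result = 1
((A -> (~A -> A)) -> A): 1 > 0.7, so result = 0.7
~((A -> (~A -> A)) -> A): Gödel ¬ of 0.7 = 0 (operand ≠ 0)
(B \/ ~((A -> (~A -> A)) -> A)) = max(0.8, 0) = 0.8
((B \/ ~((A -> (~A -> A)) -> A)) /\ A) = min(0.8, 0.7) = 0.7
(~((A -> ~(~A /\ A)) -> ((B -> ~B) /\ A)) /\ ((B \/ ~((A -> (~A -> A)) -> A)) /\ A)) = min(1, 0.7) = 0.7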